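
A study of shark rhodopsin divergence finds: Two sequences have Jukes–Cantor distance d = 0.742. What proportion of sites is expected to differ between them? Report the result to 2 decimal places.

p = (3/4)(1 − e^(−4d/3)) = 0.75 × (1 − e^(-0.989333)) = 0.75 × (1 − 0.371825) = 0.471131.

0.47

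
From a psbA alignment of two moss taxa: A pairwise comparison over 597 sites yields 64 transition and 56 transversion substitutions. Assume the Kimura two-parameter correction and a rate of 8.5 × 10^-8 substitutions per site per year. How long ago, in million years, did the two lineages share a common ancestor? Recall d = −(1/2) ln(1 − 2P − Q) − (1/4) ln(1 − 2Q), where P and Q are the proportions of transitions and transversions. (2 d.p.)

P = 64/597 ≈ 0.107203 and Q = 56/597 ≈ 0.093802.
Under the Kimura two-parameter model, d = −½ ln(1 − 2P − Q) − ¼ ln(1 − 2Q).
1 − 2P − Q = 0.691792, giving −½ ln(0.691792) = 0.184235.
1 − 2Q = 0.812396, giving −¼ ln(0.812396) = 0.051942.
d = 0.184235 + 0.051942 = 0.236177.
Under a molecular clock d = 2μt, so t = d/(2μ) = 0.236177 / (2 × 8.5 × 10^-8) = 1.39 million years.

1.39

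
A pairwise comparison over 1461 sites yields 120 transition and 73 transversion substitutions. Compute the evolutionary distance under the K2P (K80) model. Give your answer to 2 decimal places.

0.15

P = 120/1461 ≈ 0.082136 and Q = 73/1461 ≈ 0.049966.
Under the Kimura two-parameter model, d = −½ ln(1 − 2P − Q) − ¼ ln(1 − 2Q).
1 − 2P − Q = 0.785762, giving −½ ln(0.785762) = 0.120551.
1 − 2Q = 0.900068, giving −¼ ln(0.900068) = 0.026321.
d = 0.120551 + 0.026321 = 0.146872.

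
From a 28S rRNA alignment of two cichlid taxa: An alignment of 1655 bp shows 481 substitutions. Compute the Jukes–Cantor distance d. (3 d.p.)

0.368

p = 481/1655 ≈ 0.290634.
d = −(3/4) ln(1 − 4p/3) = −0.75 ln(1 − 0.387512) = −0.75 ln(0.612488)
  = −0.75 × (-0.490226) = 0.367670 substitutions/site.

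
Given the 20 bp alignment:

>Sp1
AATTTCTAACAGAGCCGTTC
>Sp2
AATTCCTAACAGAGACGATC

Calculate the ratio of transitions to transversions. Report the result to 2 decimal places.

Transitions are A↔G and C↔T; transversions are all other mismatches.
Transitions: 1. Transversions: 2.
R = 1/2 = 0.50.

0.50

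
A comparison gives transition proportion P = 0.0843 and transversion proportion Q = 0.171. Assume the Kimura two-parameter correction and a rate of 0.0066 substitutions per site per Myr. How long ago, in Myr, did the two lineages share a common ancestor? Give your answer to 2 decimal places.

Under the Kimura two-parameter model, d = −½ ln(1 − 2P − Q) − ¼ ln(1 − 2Q).
1 − 2P − Q = 0.6604, giving −½ ln(0.6604) = 0.207455.
1 − 2Q = 0.658, giving −¼ ln(0.658) = 0.104638.
d = 0.207455 + 0.104638 = 0.312093.
Under a molecular clock d = 2μt, so t = d/(2μ) = 0.312093 / (2 × 0.0066) = 23.64 Myr.

23.64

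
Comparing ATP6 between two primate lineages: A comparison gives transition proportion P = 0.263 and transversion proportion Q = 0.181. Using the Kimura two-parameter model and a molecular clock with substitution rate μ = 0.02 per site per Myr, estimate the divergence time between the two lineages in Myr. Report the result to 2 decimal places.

18.15

Under the Kimura two-parameter model, d = −½ ln(1 − 2P − Q) − ¼ ln(1 − 2Q).
1 − 2P − Q = 0.293, giving −½ ln(0.293) = 0.613791.
1 − 2Q = 0.638, giving −¼ ln(0.638) = 0.112354.
d = 0.613791 + 0.112354 = 0.726145.
Under a molecular clock d = 2μt, so t = d/(2μ) = 0.726145 / (2 × 0.02) = 18.15 Myr.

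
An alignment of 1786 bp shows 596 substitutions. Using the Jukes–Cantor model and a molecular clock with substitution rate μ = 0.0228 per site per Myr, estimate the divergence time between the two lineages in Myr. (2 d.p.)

p = 596/1786 ≈ 0.333707.
d = −(3/4) ln(1 − 4p/3) = −0.75 ln(1 − 0.444943) = −0.75 ln(0.555057)
  = −0.75 × (-0.588684) = 0.441513 substitutions/site.
Under a molecular clock d = 2μt, so t = d/(2μ) = 0.441513 / (2 × 0.0228) = 9.68 Myr.

9.68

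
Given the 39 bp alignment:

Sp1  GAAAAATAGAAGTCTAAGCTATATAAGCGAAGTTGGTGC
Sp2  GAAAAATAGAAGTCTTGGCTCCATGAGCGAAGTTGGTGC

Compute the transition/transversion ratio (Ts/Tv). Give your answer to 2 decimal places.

Transitions are A↔G and C↔T; transversions are all other mismatches.
Transitions: 3. Transversions: 2.
R = 3/2 = 1.50.

1.50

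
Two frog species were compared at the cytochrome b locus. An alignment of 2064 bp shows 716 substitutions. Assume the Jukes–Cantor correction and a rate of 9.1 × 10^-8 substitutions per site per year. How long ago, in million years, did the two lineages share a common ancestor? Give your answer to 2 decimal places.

p = 716/2064 ≈ 0.346899.
d = −(3/4) ln(1 − 4p/3) = −0.75 ln(1 − 0.462532) = −0.75 ln(0.537468)
  = −0.75 × (-0.620886) = 0.465665 substitutions/site.
Under a molecular clock d = 2μt, so t = d/(2μ) = 0.465665 / (2 × 9.1 × 10^-8) = 2.56 million years.

2.56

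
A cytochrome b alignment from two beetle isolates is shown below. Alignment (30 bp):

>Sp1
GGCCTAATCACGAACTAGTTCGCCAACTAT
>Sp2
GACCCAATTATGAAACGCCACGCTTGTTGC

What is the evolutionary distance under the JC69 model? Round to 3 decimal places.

The sequences differ at 16 of 30 sites, so p = 16/30 ≈ 0.533333.
d = −(3/4) ln(1 − 4p/3) = −0.75 ln(1 − 0.711111) = −0.75 ln(0.288889)
  = −0.75 × (-1.241713) = 0.931285 substitutions/site.

0.931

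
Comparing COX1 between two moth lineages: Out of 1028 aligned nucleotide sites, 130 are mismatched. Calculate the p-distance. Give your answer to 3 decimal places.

0.126

p = 130/1028 = 0.126459… ≈ 0.126 (to 3 d.p.).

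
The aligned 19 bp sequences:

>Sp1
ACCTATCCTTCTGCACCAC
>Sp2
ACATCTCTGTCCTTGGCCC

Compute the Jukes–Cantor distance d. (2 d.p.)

0.91

The sequences differ at 10 of 19 sites (3, 5, 8, 9, 12, 13, 14, 15, 16, 18), so p = 10/19 ≈ 0.526316.
d = −(3/4) ln(1 − 4p/3) = −0.75 ln(1 − 0.701755) = −0.75 ln(0.298245)
  = −0.75 × (-1.209840) = 0.907380 substitutions/site.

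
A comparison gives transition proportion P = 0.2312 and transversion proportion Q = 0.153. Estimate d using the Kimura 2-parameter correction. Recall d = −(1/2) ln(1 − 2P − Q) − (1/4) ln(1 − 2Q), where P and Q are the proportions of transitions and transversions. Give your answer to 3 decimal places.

Under the Kimura two-parameter model, d = −½ ln(1 − 2P − Q) − ¼ ln(1 − 2Q).
1 − 2P − Q = 0.3846, giving −½ ln(0.3846) = 0.477776.
1 − 2Q = 0.694, giving −¼ ln(0.694) = 0.091321.
d = 0.477776 + 0.091321 = 0.569097.

0.569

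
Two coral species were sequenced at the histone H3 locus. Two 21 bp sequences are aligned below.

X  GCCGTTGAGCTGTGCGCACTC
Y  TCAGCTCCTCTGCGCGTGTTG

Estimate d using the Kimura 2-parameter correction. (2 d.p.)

0.93

Of 21 sites, 5 differences are transitions and 6 are transversions, so P = 5/21 ≈ 0.238095 and Q = 6/21 ≈ 0.285714.
Under the Kimura two-parameter model, d = −½ ln(1 − 2P − Q) − ¼ ln(1 − 2Q).
1 − 2P − Q = 0.238096, giving −½ ln(0.238096) = 0.717541.
1 − 2Q = 0.428572, giving −¼ ln(0.428572) = 0.211824.
d = 0.717541 + 0.211824 = 0.929365.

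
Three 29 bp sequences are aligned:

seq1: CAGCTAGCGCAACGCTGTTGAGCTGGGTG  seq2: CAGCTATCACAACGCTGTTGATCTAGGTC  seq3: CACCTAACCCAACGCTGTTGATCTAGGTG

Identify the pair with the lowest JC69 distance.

seq1–seq2: 5/29 differ, p = 0.172, d = 0.196.
seq1–seq3: 5/29 differ, p = 0.172, d = 0.196.
seq2–seq3: 4/29 differ, p = 0.138, d = 0.152.
The smallest distance is between seq2 and seq3.

seq2 and seq3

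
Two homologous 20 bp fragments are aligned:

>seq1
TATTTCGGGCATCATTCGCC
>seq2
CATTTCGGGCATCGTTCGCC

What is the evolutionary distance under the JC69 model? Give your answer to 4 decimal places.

0.1073

The sequences differ at 2 of 20 sites (1, 14), so p = 2/20 = 0.1.
d = −(3/4) ln(1 − 4p/3) = −0.75 ln(1 − 0.133333) = −0.75 ln(0.866667)
  = −0.75 × (-0.143100) = 0.107325 substitutions/site.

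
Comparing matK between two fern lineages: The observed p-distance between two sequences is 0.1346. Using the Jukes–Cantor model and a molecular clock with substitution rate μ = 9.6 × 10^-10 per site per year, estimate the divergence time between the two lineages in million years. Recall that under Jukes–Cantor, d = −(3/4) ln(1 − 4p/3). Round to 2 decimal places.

d = −(3/4) ln(1 − 4p/3) = −0.75 ln(1 − 0.179467) = −0.75 ln(0.820533)
  = −0.75 × (-0.197801) = 0.148351 substitutions/site.
Under a molecular clock d = 2μt, so t = d/(2μ) = 0.148351 / (2 × 9.6 × 10^-10) = 77.27 million years.

77.27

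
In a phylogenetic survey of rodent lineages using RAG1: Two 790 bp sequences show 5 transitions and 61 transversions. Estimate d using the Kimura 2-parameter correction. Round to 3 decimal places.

0.089

P = 5/790 ≈ 0.006329 and Q = 61/790 ≈ 0.077215.
Under the Kimura two-parameter model, d = −½ ln(1 − 2P − Q) − ¼ ln(1 − 2Q).
1 − 2P − Q = 0.910127, giving −½ ln(0.910127) = 0.047086.
1 − 2Q = 0.84557, giving −¼ ln(0.84557) = 0.041936.
d = 0.047086 + 0.041936 = 0.089022.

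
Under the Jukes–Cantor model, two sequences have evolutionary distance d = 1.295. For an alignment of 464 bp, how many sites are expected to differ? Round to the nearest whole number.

Invert JC69: p = (3/4)(1 − e^(−4d/3)) = 0.75 × (1 − e^(-1.726667)) = 0.75 × (1 − 0.177876) = 0.616593.
Expected differing sites = pL ≈ 0.616593 × 464 = 286.099152 ≈ 286.

286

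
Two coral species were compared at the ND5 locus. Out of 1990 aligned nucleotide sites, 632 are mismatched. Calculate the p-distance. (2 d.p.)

0.32

p = 632/1990 = 0.317587… ≈ 0.32 (to 2 d.p.).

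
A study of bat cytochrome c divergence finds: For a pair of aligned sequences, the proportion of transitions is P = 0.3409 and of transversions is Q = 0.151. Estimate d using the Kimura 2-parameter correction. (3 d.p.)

Under the Kimura two-parameter model, d = −½ ln(1 − 2P − Q) − ¼ ln(1 − 2Q).
1 − 2P − Q = 0.1672, giving −½ ln(0.1672) = 0.894282.
1 − 2Q = 0.698, giving −¼ ln(0.698) = 0.089884.
d = 0.894282 + 0.089884 = 0.984166.

0.984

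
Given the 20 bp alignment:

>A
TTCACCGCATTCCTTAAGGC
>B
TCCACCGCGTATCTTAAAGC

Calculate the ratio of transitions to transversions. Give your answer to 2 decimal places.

4.00

Transitions are A↔G and C↔T; transversions are all other mismatches.
Transitions: 4. Transversions: 1.
R = 4/1 = 4.00.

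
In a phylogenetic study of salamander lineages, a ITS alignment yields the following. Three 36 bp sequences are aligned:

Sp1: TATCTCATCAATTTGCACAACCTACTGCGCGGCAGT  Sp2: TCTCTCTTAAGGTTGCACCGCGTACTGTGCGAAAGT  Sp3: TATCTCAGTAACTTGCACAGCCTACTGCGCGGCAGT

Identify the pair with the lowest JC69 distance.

Sp1–Sp2: 11/36 differ, p = 0.306, d = 0.392.
Sp1–Sp3: 4/36 differ, p = 0.111, d = 0.120.
Sp2–Sp3: 11/36 differ, p = 0.306, d = 0.392.
The smallest distance is between Sp1 and Sp3.

Sp1 and Sp3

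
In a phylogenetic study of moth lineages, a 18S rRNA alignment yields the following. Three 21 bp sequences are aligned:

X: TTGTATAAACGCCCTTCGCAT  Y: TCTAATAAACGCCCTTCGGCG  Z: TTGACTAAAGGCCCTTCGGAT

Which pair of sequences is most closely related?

X and Z

X–Y: 6/21 differ, p = 0.286, d = 0.360.
X–Z: 4/21 differ, p = 0.190, d = 0.220.
Y–Z: 6/21 differ, p = 0.286, d = 0.360.
The smallest distance is between X and Z.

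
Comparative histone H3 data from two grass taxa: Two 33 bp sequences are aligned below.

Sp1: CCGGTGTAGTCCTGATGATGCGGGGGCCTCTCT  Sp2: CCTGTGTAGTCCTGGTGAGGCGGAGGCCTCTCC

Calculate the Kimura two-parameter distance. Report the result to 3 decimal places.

0.171

Of 33 sites, 3 differences are transitions and 2 are transversions, so P = 3/33 ≈ 0.090909 and Q = 2/33 ≈ 0.060606.
Under the Kimura two-parameter model, d = −½ ln(1 − 2P − Q) − ¼ ln(1 − 2Q).
1 − 2P − Q = 0.757576, giving −½ ln(0.757576) = 0.138816.
1 − 2Q = 0.878788, giving −¼ ln(0.878788) = 0.032303.
d = 0.138816 + 0.032303 = 0.171119.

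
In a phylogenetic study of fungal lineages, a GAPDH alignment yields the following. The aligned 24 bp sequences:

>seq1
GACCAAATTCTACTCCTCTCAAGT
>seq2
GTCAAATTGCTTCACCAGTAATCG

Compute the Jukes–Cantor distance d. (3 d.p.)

0.824

The sequences differ at 12 of 24 sites, so p = 12/24 = 0.5.
d = −(3/4) ln(1 − 4p/3) = −0.75 ln(1 − 0.666667) = −0.75 ln(0.333333)
  = −0.75 × (-1.098613) = 0.823960 substitutions/site.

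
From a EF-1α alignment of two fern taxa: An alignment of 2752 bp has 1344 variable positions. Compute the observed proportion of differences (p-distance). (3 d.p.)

p = 1344/2752 = 0.488372… ≈ 0.488 (to 3 d.p.).

0.488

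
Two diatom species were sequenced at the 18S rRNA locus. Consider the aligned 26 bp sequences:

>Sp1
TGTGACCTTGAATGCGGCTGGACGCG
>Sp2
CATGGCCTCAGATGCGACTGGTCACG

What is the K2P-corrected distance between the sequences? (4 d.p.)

0.5504

Of 26 sites, 8 differences are transitions and 1 are transversions, so P = 8/26 ≈ 0.307692 and Q = 1/26 ≈ 0.038462.
Under the Kimura two-parameter model, d = −½ ln(1 − 2P − Q) − ¼ ln(1 − 2Q).
1 − 2P − Q = 0.346154, giving −½ ln(0.346154) = 0.530436.
1 − 2Q = 0.923076, giving −¼ ln(0.923076) = 0.020011.
d = 0.530436 + 0.020011 = 0.550447.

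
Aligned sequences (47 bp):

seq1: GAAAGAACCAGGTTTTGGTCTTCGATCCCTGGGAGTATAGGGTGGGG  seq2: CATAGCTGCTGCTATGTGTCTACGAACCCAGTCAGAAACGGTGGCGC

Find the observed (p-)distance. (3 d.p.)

The sequences differ at 22 of 47 positions.
p = 22/47 = 0.468085… ≈ 0.468 (to 3 d.p.).

0.468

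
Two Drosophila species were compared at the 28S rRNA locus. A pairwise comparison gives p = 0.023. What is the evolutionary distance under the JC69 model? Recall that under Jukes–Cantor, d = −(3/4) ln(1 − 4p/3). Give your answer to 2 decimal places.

d = −(3/4) ln(1 − 4p/3) = −0.75 ln(1 − 0.030667) = −0.75 ln(0.969333)
  = −0.75 × (-0.031147) = 0.023360 substitutions/site.

0.02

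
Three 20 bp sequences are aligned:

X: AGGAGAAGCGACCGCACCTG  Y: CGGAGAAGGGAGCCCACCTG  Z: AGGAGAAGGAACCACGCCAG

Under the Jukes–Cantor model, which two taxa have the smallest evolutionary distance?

X–Y: 4/20 differ, p = 0.200, d = 0.233.
X–Z: 5/20 differ, p = 0.250, d = 0.304.
Y–Z: 6/20 differ, p = 0.300, d = 0.383.
The smallest distance is between X and Y.

X and Y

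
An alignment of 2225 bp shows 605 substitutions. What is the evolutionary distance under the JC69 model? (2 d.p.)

p = 605/2225 ≈ 0.27191.
d = −(3/4) ln(1 − 4p/3) = −0.75 ln(1 − 0.362547) = −0.75 ln(0.637453)
  = −0.75 × (-0.450275) = 0.337706 substitutions/site.

0.34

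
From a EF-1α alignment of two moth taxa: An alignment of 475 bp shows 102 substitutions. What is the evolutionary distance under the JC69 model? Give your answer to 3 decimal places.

p = 102/475 ≈ 0.214737.
d = −(3/4) ln(1 − 4p/3) = −0.75 ln(1 − 0.286316) = −0.75 ln(0.713684)
  = −0.75 × (-0.337315) = 0.252986 substitutions/site.

0.253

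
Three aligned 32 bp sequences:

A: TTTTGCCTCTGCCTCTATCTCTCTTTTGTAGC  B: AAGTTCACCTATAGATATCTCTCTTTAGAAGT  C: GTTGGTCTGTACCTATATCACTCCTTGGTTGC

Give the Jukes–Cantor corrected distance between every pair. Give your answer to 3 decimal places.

A–B: 14/32 sites differ → p = 0.4375, d = −0.75 ln(1 − 0.583333) = 0.656601 ≈ 0.657.
A–C: 10/32 sites differ → p = 0.3125, d = −0.75 ln(1 − 0.416667) = 0.404248 ≈ 0.404.
B–C: 18/32 sites differ → p = 0.5625, d = −0.75 ln(1 − 0.75) = 1.039721 ≈ 1.040.

d(A,B) = 0.657, d(A,C) = 0.404, d(B,C) = 1.040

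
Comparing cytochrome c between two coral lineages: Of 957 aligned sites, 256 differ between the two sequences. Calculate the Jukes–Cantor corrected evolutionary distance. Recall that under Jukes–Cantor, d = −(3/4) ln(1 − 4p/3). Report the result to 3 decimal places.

0.331

p = 256/957 ≈ 0.267503.
d = −(3/4) ln(1 − 4p/3) = −0.75 ln(1 − 0.356671) = −0.75 ln(0.643329)
  = −0.75 × (-0.441099) = 0.330824 substitutions/site.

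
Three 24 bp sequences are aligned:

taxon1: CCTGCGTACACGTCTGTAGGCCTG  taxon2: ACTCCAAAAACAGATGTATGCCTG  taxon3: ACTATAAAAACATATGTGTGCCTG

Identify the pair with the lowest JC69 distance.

taxon1–taxon2: 9/24 differ, p = 0.375, d = 0.520.
taxon1–taxon3: 10/24 differ, p = 0.417, d = 0.608.
taxon2–taxon3: 4/24 differ, p = 0.167, d = 0.188.
The smallest distance is between taxon2 and taxon3.

taxon2 and taxon3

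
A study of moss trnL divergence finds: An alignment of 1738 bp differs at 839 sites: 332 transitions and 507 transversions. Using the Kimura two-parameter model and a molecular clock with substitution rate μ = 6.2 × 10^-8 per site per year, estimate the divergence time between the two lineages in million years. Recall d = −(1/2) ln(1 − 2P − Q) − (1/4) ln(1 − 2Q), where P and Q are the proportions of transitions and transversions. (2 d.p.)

6.28

P = 332/1738 ≈ 0.191024 and Q = 507/1738 ≈ 0.291715.
Under the Kimura two-parameter model, d = −½ ln(1 − 2P − Q) − ¼ ln(1 − 2Q).
1 − 2P − Q = 0.326237, giving −½ ln(0.326237) = 0.560066.
1 − 2Q = 0.41657, giving −¼ ln(0.41657) = 0.218925.
d = 0.560066 + 0.218925 = 0.778991.
Under a molecular clock d = 2μt, so t = d/(2μ) = 0.778991 / (2 × 6.2 × 10^-8) = 6.28 million years.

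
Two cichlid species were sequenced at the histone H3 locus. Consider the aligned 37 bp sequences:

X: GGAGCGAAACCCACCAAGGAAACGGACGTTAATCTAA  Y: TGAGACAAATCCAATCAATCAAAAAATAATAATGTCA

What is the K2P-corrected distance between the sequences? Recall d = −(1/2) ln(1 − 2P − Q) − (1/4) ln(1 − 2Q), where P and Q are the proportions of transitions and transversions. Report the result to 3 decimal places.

Of 37 sites, 7 differences are transitions and 11 are transversions, so P = 7/37 ≈ 0.189189 and Q = 11/37 ≈ 0.297297.
Under the Kimura two-parameter model, d = −½ ln(1 − 2P − Q) − ¼ ln(1 − 2Q).
1 − 2P − Q = 0.324325, giving −½ ln(0.324325) = 0.563005.
1 − 2Q = 0.405406, giving −¼ ln(0.405406) = 0.225717.
d = 0.563005 + 0.225717 = 0.788722.

0.789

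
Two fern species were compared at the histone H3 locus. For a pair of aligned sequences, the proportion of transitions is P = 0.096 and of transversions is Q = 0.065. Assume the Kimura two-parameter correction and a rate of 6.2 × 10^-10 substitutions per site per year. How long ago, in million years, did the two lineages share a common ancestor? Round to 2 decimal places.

Under the Kimura two-parameter model, d = −½ ln(1 − 2P − Q) − ¼ ln(1 − 2Q).
1 − 2P − Q = 0.743, giving −½ ln(0.743) = 0.148530.
1 − 2Q = 0.87, giving −¼ ln(0.87) = 0.034816.
d = 0.148530 + 0.034816 = 0.183346.
Under a molecular clock d = 2μt, so t = d/(2μ) = 0.183346 / (2 × 6.2 × 10^-10) = 147.86 million years.

147.86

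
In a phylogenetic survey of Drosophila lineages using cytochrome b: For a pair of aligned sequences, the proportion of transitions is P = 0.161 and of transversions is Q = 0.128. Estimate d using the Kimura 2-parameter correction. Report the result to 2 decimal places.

Under the Kimura two-parameter model, d = −½ ln(1 − 2P − Q) − ¼ ln(1 − 2Q).
1 − 2P − Q = 0.55, giving −½ ln(0.55) = 0.298919.
1 − 2Q = 0.744, giving −¼ ln(0.744) = 0.073929.
d = 0.298919 + 0.073929 = 0.372848.

0.37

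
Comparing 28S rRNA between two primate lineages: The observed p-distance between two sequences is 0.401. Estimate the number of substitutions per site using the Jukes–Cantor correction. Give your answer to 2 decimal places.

0.57

d = −(3/4) ln(1 − 4p/3) = −0.75 ln(1 − 0.534667) = −0.75 ln(0.465333)
  = −0.75 × (-0.765002) = 0.573752 substitutions/site.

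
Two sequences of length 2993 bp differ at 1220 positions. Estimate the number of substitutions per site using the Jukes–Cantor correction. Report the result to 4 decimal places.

0.5881

p = 1220/2993 ≈ 0.407618.
d = −(3/4) ln(1 − 4p/3) = −0.75 ln(1 − 0.543491) = −0.75 ln(0.456509)
  = −0.75 × (-0.784147) = 0.588110 substitutions/site.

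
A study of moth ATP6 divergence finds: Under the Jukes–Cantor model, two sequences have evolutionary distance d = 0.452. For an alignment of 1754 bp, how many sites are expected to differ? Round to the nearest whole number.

Invert JC69: p = (3/4)(1 − e^(−4d/3)) = 0.75 × (1 − e^(-0.602667)) = 0.75 × (1 − 0.547350) = 0.339488.
Expected differing sites = pL ≈ 0.339488 × 1754 = 595.461952 ≈ 595.

595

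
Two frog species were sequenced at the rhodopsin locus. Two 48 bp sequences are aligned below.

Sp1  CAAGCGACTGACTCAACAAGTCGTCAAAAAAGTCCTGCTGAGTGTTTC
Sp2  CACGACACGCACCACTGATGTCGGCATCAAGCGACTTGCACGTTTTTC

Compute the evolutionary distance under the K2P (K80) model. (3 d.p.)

0.886

Of 48 sites, 4 differences are transitions and 20 are transversions, so P = 4/48 ≈ 0.083333 and Q = 20/48 ≈ 0.416667.
Under the Kimura two-parameter model, d = −½ ln(1 − 2P − Q) − ¼ ln(1 − 2Q).
1 − 2P − Q = 0.416667, giving −½ ln(0.416667) = 0.437734.
1 − 2Q = 0.166666, giving −¼ ln(0.166666) = 0.447941.
d = 0.437734 + 0.447941 = 0.885675.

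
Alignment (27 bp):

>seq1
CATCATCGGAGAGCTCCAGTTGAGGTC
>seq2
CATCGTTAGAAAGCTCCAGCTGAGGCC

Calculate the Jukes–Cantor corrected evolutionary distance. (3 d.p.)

The sequences differ at 6 of 27 sites (5, 7, 8, 11, 20, 26), so p = 6/27 ≈ 0.222222.
d = −(3/4) ln(1 − 4p/3) = −0.75 ln(1 − 0.296296) = −0.75 ln(0.703704)
  = −0.75 × (-0.351397) = 0.263548 substitutions/site.

0.264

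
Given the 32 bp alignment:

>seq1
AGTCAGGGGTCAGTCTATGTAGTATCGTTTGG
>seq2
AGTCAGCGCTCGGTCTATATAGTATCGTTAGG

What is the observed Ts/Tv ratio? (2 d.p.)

0.67

Transitions are A↔G and C↔T; transversions are all other mismatches.
Transitions: 2. Transversions: 3.
R = 2/3 = 0.666666… ≈ 0.67 (to 2 d.p.).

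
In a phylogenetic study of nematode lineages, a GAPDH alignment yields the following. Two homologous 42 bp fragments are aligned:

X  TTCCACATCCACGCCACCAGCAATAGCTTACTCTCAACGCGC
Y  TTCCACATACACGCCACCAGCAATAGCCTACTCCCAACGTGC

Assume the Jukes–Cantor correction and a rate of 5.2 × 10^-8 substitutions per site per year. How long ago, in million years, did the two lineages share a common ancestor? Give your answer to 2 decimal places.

0.98

The sequences differ at 4 of 42 sites (9, 28, 34, 40), so p = 4/42 ≈ 0.095238.
d = −(3/4) ln(1 − 4p/3) = −0.75 ln(1 − 0.126984) = −0.75 ln(0.873016)
  = −0.75 × (-0.135801) = 0.101851 substitutions/site.
Under a molecular clock d = 2μt, so t = d/(2μ) = 0.101851 / (2 × 5.2 × 10^-8) = 0.98 million years.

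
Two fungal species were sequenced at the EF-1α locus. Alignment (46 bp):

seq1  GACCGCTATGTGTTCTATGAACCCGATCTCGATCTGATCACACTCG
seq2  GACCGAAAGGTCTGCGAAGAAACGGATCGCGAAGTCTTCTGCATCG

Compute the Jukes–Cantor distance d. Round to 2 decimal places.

The sequences differ at 18 of 46 sites, so p = 18/46 ≈ 0.391304.
d = −(3/4) ln(1 − 4p/3) = −0.75 ln(1 − 0.521739) = −0.75 ln(0.478261)
  = −0.75 × (-0.737599) = 0.553199 substitutions/site.

0.55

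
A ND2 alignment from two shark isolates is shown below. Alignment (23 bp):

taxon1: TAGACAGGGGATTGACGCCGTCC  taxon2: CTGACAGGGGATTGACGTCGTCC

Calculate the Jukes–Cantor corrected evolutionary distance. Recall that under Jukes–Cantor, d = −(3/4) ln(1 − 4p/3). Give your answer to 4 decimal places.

0.1433

The sequences differ at 3 of 23 sites (1, 2, 18), so p = 3/23 ≈ 0.130435.
d = −(3/4) ln(1 − 4p/3) = −0.75 ln(1 − 0.173913) = −0.75 ln(0.826087)
  = −0.75 × (-0.191055) = 0.143291 substitutions/site.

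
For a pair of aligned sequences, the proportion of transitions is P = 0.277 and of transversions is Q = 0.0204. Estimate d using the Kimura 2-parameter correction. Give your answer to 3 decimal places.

0.438

Under the Kimura two-parameter model, d = −½ ln(1 − 2P − Q) − ¼ ln(1 − 2Q).
1 − 2P − Q = 0.4256, giving −½ ln(0.4256) = 0.427128.
1 − 2Q = 0.9592, giving −¼ ln(0.9592) = 0.010414.
d = 0.427128 + 0.010414 = 0.437542.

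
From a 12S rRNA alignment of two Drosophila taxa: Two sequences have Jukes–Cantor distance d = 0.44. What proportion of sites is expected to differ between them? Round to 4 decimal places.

p = (3/4)(1 − e^(−4d/3)) = 0.75 × (1 − e^(-0.586667)) = 0.75 × (1 − 0.556178) = 0.332867.

0.3329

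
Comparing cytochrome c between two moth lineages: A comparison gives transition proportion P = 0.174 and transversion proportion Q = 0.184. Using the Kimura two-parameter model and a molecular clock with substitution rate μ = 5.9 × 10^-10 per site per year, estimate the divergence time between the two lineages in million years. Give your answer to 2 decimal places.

418.95

Under the Kimura two-parameter model, d = −½ ln(1 − 2P − Q) − ¼ ln(1 − 2Q).
1 − 2P − Q = 0.468, giving −½ ln(0.468) = 0.379643.
1 − 2Q = 0.632, giving −¼ ln(0.632) = 0.114716.
d = 0.379643 + 0.114716 = 0.494359.
Under a molecular clock d = 2μt, so t = d/(2μ) = 0.494359 / (2 × 5.9 × 10^-10) = 418.95 million years.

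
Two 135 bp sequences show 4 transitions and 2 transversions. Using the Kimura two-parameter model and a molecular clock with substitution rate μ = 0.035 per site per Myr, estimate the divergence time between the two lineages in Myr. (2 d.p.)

P = 4/135 ≈ 0.02963 and Q = 2/135 ≈ 0.014815.
Under the Kimura two-parameter model, d = −½ ln(1 − 2P − Q) − ¼ ln(1 − 2Q).
1 − 2P − Q = 0.925925, giving −½ ln(0.925925) = 0.038481.
1 − 2Q = 0.97037, giving −¼ ln(0.97037) = 0.007519.
d = 0.038481 + 0.007519 = 0.046000.
Under a molecular clock d = 2μt, so t = d/(2μ) = 0.046000 / (2 × 0.035) = 0.66 Myr.

0.66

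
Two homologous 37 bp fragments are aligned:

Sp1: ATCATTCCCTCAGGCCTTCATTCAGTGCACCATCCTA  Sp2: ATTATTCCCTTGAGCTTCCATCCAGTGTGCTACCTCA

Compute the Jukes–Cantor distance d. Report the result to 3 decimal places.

The sequences differ at 13 of 37 sites, so p = 13/37 ≈ 0.351351.
d = −(3/4) ln(1 − 4p/3) = −0.75 ln(1 − 0.468468) = −0.75 ln(0.531532)
  = −0.75 × (-0.631992) = 0.473994 substitutions/site.

0.474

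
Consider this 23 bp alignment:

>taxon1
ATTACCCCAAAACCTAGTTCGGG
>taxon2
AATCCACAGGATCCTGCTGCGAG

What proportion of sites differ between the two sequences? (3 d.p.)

The sequences differ at 11 of 23 positions.
p = 11/23 = 0.478260… ≈ 0.478 (to 3 d.p.).

0.478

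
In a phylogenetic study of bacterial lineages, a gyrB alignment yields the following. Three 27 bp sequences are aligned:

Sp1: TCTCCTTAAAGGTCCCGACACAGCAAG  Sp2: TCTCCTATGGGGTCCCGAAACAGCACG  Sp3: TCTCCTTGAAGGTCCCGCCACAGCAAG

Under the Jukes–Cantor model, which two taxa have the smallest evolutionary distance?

Sp1–Sp2: 6/27 differ, p = 0.222, d = 0.264.
Sp1–Sp3: 2/27 differ, p = 0.074, d = 0.078.
Sp2–Sp3: 7/27 differ, p = 0.259, d = 0.318.
The smallest distance is between Sp1 and Sp3.

Sp1 and Sp3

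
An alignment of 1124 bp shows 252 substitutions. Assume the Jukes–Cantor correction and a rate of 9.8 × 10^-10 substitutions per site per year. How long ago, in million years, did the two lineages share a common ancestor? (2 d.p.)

135.90

p = 252/1124 ≈ 0.224199.
d = −(3/4) ln(1 − 4p/3) = −0.75 ln(1 − 0.298932) = −0.75 ln(0.701068)
  = −0.75 × (-0.355150) = 0.266363 substitutions/site.
Under a molecular clock d = 2μt, so t = d/(2μ) = 0.266363 / (2 × 9.8 × 10^-10) = 135.90 million years.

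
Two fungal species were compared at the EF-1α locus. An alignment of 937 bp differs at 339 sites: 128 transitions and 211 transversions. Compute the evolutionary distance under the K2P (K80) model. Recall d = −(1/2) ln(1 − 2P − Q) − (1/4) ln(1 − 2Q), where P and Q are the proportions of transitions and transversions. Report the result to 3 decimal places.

P = 128/937 ≈ 0.136606 and Q = 211/937 ≈ 0.225187.
Under the Kimura two-parameter model, d = −½ ln(1 − 2P − Q) − ¼ ln(1 − 2Q).
1 − 2P − Q = 0.501601, giving −½ ln(0.501601) = 0.344975.
1 − 2Q = 0.549626, giving −¼ ln(0.549626) = 0.149629.
d = 0.344975 + 0.149629 = 0.494604.

0.495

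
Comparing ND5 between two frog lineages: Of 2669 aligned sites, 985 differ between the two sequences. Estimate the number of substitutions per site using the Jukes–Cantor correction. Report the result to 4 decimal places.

0.5081

p = 985/2669 ≈ 0.369052.
d = −(3/4) ln(1 − 4p/3) = −0.75 ln(1 − 0.492069) = −0.75 ln(0.507931)
  = −0.75 × (-0.677410) = 0.508058 substitutions/site.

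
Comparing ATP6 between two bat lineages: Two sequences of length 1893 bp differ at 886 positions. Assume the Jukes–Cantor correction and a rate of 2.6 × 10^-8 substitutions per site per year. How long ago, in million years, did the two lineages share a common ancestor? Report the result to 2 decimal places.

p = 886/1893 ≈ 0.46804.
d = −(3/4) ln(1 − 4p/3) = −0.75 ln(1 − 0.624053) = −0.75 ln(0.375947)
  = −0.75 × (-0.978307) = 0.733730 substitutions/site.
Under a molecular clock d = 2μt, so t = d/(2μ) = 0.733730 / (2 × 2.6 × 10^-8) = 14.11 million years.

14.11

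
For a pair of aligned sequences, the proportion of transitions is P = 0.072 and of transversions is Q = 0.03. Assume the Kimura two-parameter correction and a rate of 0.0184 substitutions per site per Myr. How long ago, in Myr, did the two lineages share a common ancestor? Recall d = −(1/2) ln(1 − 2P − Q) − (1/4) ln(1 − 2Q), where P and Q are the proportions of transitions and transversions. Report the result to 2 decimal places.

Under the Kimura two-parameter model, d = −½ ln(1 − 2P − Q) − ¼ ln(1 − 2Q).
1 − 2P − Q = 0.826, giving −½ ln(0.826) = 0.095580.
1 − 2Q = 0.94, giving −¼ ln(0.94) = 0.015469.
d = 0.095580 + 0.015469 = 0.111049.
Under a molecular clock d = 2μt, so t = d/(2μ) = 0.111049 / (2 × 0.0184) = 3.02 Myr.

3.02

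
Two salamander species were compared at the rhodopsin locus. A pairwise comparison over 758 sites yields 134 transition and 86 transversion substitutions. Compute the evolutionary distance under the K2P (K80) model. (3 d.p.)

0.379

P = 134/758 ≈ 0.176781 and Q = 86/758 ≈ 0.113456.
Under the Kimura two-parameter model, d = −½ ln(1 − 2P − Q) − ¼ ln(1 − 2Q).
1 − 2P − Q = 0.532982, giving −½ ln(0.532982) = 0.314634.
1 − 2Q = 0.773088, giving −¼ ln(0.773088) = 0.064341.
d = 0.314634 + 0.064341 = 0.378975.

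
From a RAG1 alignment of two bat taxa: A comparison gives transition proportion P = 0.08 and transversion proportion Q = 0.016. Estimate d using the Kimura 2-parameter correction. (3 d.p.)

Under the Kimura two-parameter model, d = −½ ln(1 − 2P − Q) − ¼ ln(1 − 2Q).
1 − 2P − Q = 0.824, giving −½ ln(0.824) = 0.096792.
1 − 2Q = 0.968, giving −¼ ln(0.968) = 0.008131.
d = 0.096792 + 0.008131 = 0.104923.

0.105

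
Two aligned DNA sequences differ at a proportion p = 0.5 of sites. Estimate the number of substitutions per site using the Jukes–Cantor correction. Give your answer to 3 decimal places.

0.824

d = −(3/4) ln(1 − 4p/3) = −0.75 ln(1 − 0.666667) = −0.75 ln(0.333333)
  = −0.75 × (-1.098613) = 0.823960 substitutions/site.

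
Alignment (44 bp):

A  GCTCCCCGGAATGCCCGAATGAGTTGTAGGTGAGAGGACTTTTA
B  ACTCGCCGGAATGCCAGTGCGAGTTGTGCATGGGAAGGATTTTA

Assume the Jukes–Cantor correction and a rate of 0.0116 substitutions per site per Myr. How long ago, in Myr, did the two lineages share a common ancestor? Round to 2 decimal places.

The sequences differ at 13 of 44 sites, so p = 13/44 ≈ 0.295455.
d = −(3/4) ln(1 − 4p/3) = −0.75 ln(1 − 0.39394) = −0.75 ln(0.60606)
  = −0.75 × (-0.500776) = 0.375582 substitutions/site.
Under a molecular clock d = 2μt, so t = d/(2μ) = 0.375582 / (2 × 0.0116) = 16.19 Myr.

16.19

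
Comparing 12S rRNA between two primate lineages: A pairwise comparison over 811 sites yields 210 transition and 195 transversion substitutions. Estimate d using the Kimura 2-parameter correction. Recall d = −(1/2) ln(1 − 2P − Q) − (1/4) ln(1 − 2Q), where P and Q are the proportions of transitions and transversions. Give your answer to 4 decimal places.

0.8740

P = 210/811 ≈ 0.25894 and Q = 195/811 ≈ 0.240444.
Under the Kimura two-parameter model, d = −½ ln(1 − 2P − Q) − ¼ ln(1 − 2Q).
1 − 2P − Q = 0.241676, giving −½ ln(0.241676) = 0.710079.
1 − 2Q = 0.519112, giving −¼ ln(0.519112) = 0.163909.
d = 0.710079 + 0.163909 = 0.873988.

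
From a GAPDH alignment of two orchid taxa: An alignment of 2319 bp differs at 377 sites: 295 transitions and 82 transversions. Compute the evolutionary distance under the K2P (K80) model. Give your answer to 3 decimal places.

0.189

P = 295/2319 ≈ 0.12721 and Q = 82/2319 ≈ 0.03536.
Under the Kimura two-parameter model, d = −½ ln(1 − 2P − Q) − ¼ ln(1 − 2Q).
1 − 2P − Q = 0.71022, giving −½ ln(0.71022) = 0.171090.
1 − 2Q = 0.92928, giving −¼ ln(0.92928) = 0.018336.
d = 0.171090 + 0.018336 = 0.189426.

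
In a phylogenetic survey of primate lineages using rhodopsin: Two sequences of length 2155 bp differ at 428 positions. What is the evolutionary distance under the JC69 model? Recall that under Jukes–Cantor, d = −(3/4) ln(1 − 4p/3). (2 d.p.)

0.23

p = 428/2155 ≈ 0.198608.
d = −(3/4) ln(1 − 4p/3) = −0.75 ln(1 − 0.264811) = −0.75 ln(0.735189)
  = −0.75 × (-0.307628) = 0.230721 substitutions/site.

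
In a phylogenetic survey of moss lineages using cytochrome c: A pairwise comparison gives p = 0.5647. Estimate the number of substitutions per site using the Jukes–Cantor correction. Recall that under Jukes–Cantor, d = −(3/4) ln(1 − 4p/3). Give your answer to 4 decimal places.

1.0486

d = −(3/4) ln(1 − 4p/3) = −0.75 ln(1 − 0.752933) = −0.75 ln(0.247067)
  = −0.75 × (-1.398096) = 1.048572 substitutions/site.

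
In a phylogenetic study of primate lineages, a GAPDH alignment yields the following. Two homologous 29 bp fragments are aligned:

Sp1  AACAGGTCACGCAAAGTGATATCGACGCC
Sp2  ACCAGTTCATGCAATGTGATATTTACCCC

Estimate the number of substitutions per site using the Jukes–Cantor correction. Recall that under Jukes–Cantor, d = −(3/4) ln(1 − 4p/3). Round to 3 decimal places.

The sequences differ at 7 of 29 sites (2, 6, 10, 15, 23, 24, 27), so p = 7/29 ≈ 0.241379.
d = −(3/4) ln(1 − 4p/3) = −0.75 ln(1 − 0.321839) = −0.75 ln(0.678161)
  = −0.75 × (-0.388371) = 0.291278 substitutions/site.

0.291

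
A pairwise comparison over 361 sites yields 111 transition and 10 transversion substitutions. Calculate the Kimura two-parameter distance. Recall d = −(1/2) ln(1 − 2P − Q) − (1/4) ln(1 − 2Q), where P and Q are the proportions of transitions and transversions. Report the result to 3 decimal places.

P = 111/361 ≈ 0.307479 and Q = 10/361 ≈ 0.027701.
Under the Kimura two-parameter model, d = −½ ln(1 − 2P − Q) − ¼ ln(1 − 2Q).
1 − 2P − Q = 0.357341, giving −½ ln(0.357341) = 0.514532.
1 − 2Q = 0.944598, giving −¼ ln(0.944598) = 0.014249.
d = 0.514532 + 0.014249 = 0.528781.

0.529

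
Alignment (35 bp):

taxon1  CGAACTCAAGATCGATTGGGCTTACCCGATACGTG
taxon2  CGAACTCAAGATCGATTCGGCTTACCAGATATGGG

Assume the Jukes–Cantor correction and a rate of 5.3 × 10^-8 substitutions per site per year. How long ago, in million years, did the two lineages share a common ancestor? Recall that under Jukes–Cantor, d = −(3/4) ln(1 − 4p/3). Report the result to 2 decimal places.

The sequences differ at 4 of 35 sites (18, 27, 32, 34), so p = 4/35 ≈ 0.114286.
d = −(3/4) ln(1 − 4p/3) = −0.75 ln(1 − 0.152381) = −0.75 ln(0.847619)
  = −0.75 × (-0.165324) = 0.123993 substitutions/site.
Under a molecular clock d = 2μt, so t = d/(2μ) = 0.123993 / (2 × 5.3 × 10^-8) = 1.17 million years.

1.17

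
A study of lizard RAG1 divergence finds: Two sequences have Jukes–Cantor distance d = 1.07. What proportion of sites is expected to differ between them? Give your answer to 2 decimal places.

p = (3/4)(1 − e^(−4d/3)) = 0.75 × (1 − e^(-1.426667)) = 0.75 × (1 − 0.240108) = 0.569919.

0.57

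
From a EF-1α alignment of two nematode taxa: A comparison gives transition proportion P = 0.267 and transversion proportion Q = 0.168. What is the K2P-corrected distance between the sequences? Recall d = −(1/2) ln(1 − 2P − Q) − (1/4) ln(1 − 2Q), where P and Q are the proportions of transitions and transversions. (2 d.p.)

0.71

Under the Kimura two-parameter model, d = −½ ln(1 − 2P − Q) − ¼ ln(1 − 2Q).
1 − 2P − Q = 0.298, giving −½ ln(0.298) = 0.605331.
1 − 2Q = 0.664, giving −¼ ln(0.664) = 0.102368.
d = 0.605331 + 0.102368 = 0.707699.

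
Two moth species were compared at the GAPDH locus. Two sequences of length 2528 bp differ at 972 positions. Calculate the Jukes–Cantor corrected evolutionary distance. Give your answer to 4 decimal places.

p = 972/2528 ≈ 0.384494.
d = −(3/4) ln(1 − 4p/3) = −0.75 ln(1 − 0.512659) = −0.75 ln(0.487341)
  = −0.75 × (-0.718791) = 0.539093 substitutions/site.

0.5391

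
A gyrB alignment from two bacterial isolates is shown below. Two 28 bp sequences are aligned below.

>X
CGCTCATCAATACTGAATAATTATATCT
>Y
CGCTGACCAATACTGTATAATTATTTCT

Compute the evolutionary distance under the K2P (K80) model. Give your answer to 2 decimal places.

0.16

Of 28 sites, 1 differences are transitions and 3 are transversions, so P = 1/28 ≈ 0.035714 and Q = 3/28 ≈ 0.107143.
Under the Kimura two-parameter model, d = −½ ln(1 − 2P − Q) − ¼ ln(1 − 2Q).
1 − 2P − Q = 0.821429, giving −½ ln(0.821429) = 0.098355.
1 − 2Q = 0.785714, giving −¼ ln(0.785714) = 0.060291.
d = 0.098355 + 0.060291 = 0.158646.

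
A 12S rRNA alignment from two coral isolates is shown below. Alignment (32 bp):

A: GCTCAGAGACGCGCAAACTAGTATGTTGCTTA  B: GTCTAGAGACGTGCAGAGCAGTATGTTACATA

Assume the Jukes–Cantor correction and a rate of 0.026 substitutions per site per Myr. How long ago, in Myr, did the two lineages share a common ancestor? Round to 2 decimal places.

6.78

The sequences differ at 9 of 32 sites (2, 3, 4, 12, 16, 18, 19, 28, 30), so p = 9/32 = 0.28125.
d = −(3/4) ln(1 − 4p/3) = −0.75 ln(1 − 0.375) = −0.75 ln(0.625)
  = −0.75 × (-0.470004) = 0.352503 substitutions/site.
Under a molecular clock d = 2μt, so t = d/(2μ) = 0.352503 / (2 × 0.026) = 6.78 Myr.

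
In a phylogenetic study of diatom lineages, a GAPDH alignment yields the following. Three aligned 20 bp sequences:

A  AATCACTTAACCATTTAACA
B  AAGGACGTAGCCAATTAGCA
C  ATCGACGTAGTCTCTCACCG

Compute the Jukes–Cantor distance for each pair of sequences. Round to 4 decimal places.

d(A,B) = 0.3831, d(A,C) = 0.9913, d(B,C) = 0.5716

A–B: 6/20 sites differ → p = 0.3, d = −0.75 ln(1 − 0.4) = 0.383119 ≈ 0.3831.
A–C: 11/20 sites differ → p = 0.55, d = −0.75 ln(1 − 0.733333) = 0.991316 ≈ 0.9913.
B–C: 8/20 sites differ → p = 0.4, d = −0.75 ln(1 − 0.533333) = 0.571605 ≈ 0.5716.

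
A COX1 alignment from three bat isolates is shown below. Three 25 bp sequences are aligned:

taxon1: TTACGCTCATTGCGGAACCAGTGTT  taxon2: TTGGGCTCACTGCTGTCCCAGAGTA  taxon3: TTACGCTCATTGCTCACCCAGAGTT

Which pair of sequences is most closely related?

taxon1–taxon2: 8/25 differ, p = 0.320, d = 0.417.
taxon1–taxon3: 4/25 differ, p = 0.160, d = 0.180.
taxon2–taxon3: 6/25 differ, p = 0.240, d = 0.289.
The smallest distance is between taxon1 and taxon3.

taxon1 and taxon3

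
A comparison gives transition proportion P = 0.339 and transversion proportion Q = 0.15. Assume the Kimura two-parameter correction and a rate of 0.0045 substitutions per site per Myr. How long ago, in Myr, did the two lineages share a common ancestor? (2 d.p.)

107.70

Under the Kimura two-parameter model, d = −½ ln(1 − 2P − Q) − ¼ ln(1 − 2Q).
1 − 2P − Q = 0.172, giving −½ ln(0.172) = 0.880130.
1 − 2Q = 0.7, giving −¼ ln(0.7) = 0.089169.
d = 0.880130 + 0.089169 = 0.969299.
Under a molecular clock d = 2μt, so t = d/(2μ) = 0.969299 / (2 × 0.0045) = 107.70 Myr.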